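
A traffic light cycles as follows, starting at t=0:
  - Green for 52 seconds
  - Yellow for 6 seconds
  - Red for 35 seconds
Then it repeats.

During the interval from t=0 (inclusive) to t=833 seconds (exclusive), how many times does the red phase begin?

Answer: 9

Derivation:
Cycle = 52+6+35 = 93s
red phase starts at t = k*93 + 58 for k=0,1,2,...
Need k*93+58 < 833 → k < 8.333
k ∈ {0, ..., 8} → 9 starts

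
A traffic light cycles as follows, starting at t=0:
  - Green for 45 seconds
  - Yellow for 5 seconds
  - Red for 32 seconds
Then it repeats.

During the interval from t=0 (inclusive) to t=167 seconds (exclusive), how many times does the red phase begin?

Answer: 2

Derivation:
Cycle = 45+5+32 = 82s
red phase starts at t = k*82 + 50 for k=0,1,2,...
Need k*82+50 < 167 → k < 1.427
k ∈ {0, ..., 1} → 2 starts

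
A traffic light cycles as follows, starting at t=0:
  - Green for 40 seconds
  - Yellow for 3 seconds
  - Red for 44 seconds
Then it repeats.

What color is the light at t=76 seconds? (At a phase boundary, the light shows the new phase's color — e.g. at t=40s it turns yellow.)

Cycle length = 40 + 3 + 44 = 87s
t = 76, phase_t = 76 mod 87 = 76
76 >= 43 → RED

Answer: red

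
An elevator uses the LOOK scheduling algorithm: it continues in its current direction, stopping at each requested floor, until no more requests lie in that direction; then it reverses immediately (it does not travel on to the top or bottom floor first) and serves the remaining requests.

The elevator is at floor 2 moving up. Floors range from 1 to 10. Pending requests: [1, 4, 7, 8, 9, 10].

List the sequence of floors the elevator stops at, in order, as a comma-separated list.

Current: 2, moving UP
Serve above first (ascending): [4, 7, 8, 9, 10]
Then reverse, serve below (descending): [1]

Answer: 4, 7, 8, 9, 10, 1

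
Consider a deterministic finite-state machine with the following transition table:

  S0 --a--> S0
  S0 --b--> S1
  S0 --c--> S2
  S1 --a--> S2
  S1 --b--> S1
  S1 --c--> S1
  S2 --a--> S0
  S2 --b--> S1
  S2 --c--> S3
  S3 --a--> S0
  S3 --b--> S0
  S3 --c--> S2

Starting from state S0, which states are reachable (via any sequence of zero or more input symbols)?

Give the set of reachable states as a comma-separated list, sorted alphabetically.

Answer: S0, S1, S2, S3

Derivation:
BFS from S0:
  visit S0: S0--a-->S0 (seen), S0--b-->S1 (new), S0--c-->S2 (new)
  visit S1: S1--a-->S2 (seen), S1--b-->S1 (seen), S1--c-->S1 (seen)
  visit S2: S2--a-->S0 (seen), S2--b-->S1 (seen), S2--c-->S3 (new)
  visit S3: S3--a-->S0 (seen), S3--b-->S0 (seen), S3--c-->S2 (seen)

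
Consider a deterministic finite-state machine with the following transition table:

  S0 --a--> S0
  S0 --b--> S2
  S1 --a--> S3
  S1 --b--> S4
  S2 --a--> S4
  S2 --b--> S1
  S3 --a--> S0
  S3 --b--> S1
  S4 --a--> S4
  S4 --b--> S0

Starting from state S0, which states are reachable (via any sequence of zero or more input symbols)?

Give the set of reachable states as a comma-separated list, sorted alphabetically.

Answer: S0, S1, S2, S3, S4

Derivation:
BFS from S0:
  visit S0: S0--a-->S0 (seen), S0--b-->S2 (new)
  visit S2: S2--a-->S4 (new), S2--b-->S1 (new)
  visit S4: S4--a-->S4 (seen), S4--b-->S0 (seen)
  visit S1: S1--a-->S3 (new), S1--b-->S4 (seen)
  visit S3: S3--a-->S0 (seen), S3--b-->S1 (seen)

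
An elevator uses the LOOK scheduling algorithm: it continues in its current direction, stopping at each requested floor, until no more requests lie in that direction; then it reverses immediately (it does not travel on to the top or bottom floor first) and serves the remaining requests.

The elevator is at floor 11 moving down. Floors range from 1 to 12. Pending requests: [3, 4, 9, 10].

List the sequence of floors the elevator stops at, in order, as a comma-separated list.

Answer: 10, 9, 4, 3

Derivation:
Current: 11, moving DOWN
Serve below first (descending): [10, 9, 4, 3]
Then reverse, serve above (ascending): []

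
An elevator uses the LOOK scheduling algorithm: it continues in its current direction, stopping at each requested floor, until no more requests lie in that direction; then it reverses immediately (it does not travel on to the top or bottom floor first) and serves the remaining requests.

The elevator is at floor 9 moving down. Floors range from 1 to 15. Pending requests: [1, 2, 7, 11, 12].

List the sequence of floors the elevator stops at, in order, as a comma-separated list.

Current: 9, moving DOWN
Serve below first (descending): [7, 2, 1]
Then reverse, serve above (ascending): [11, 12]

Answer: 7, 2, 1, 11, 12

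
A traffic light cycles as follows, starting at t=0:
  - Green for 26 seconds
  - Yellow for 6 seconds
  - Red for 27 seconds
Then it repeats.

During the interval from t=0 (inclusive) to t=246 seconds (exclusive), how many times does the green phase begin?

Cycle = 26+6+27 = 59s
green phase starts at t = k*59 + 0 for k=0,1,2,...
Need k*59+0 < 246 → k < 4.169
k ∈ {0, ..., 4} → 5 starts

Answer: 5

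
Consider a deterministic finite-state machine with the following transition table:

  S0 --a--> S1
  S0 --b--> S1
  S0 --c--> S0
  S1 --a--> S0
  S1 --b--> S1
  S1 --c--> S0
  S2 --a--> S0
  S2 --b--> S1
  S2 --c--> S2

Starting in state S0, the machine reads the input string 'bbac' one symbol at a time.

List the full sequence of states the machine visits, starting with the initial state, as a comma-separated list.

Start: S0
  read 'b': S0 --b--> S1
  read 'b': S1 --b--> S1
  read 'a': S1 --a--> S0
  read 'c': S0 --c--> S0

Answer: S0, S1, S1, S0, S0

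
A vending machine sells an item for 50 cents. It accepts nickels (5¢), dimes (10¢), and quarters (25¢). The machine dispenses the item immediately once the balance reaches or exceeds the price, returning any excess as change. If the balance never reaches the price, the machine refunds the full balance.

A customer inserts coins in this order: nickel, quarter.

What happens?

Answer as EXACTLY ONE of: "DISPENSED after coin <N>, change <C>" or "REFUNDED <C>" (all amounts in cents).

Price: 50¢
Coin 1 (nickel, 5¢): balance = 5¢
Coin 2 (quarter, 25¢): balance = 30¢
All coins inserted, balance 30¢ < price 50¢ → REFUND 30¢

Answer: REFUNDED 30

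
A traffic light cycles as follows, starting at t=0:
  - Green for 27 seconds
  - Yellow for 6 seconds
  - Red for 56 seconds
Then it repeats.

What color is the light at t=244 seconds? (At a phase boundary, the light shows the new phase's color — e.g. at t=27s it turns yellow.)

Cycle length = 27 + 6 + 56 = 89s
t = 244, phase_t = 244 mod 89 = 66
66 >= 33 → RED

Answer: red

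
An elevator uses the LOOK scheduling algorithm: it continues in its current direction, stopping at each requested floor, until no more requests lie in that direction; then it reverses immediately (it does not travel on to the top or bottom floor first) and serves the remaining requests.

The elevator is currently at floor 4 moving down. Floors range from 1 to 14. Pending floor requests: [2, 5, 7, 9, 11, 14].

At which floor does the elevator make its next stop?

Current floor: 4, direction: down
Requests above: [5, 7, 9, 11, 14]
Requests below: [2]
Moving down and requests lie below → nearest below is max([2]) = 2

Answer: 2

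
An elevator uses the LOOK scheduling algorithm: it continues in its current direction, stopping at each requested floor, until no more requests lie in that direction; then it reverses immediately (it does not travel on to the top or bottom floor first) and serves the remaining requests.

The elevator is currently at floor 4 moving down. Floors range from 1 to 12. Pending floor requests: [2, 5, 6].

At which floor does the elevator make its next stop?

Current floor: 4, direction: down
Requests above: [5, 6]
Requests below: [2]
Moving down and requests lie below → nearest below is max([2]) = 2

Answer: 2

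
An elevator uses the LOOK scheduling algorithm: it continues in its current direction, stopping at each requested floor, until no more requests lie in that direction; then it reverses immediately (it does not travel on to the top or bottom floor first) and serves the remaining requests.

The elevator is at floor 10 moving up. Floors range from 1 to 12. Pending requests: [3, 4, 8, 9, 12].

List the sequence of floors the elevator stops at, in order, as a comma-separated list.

Answer: 12, 9, 8, 4, 3

Derivation:
Current: 10, moving UP
Serve above first (ascending): [12]
Then reverse, serve below (descending): [9, 8, 4, 3]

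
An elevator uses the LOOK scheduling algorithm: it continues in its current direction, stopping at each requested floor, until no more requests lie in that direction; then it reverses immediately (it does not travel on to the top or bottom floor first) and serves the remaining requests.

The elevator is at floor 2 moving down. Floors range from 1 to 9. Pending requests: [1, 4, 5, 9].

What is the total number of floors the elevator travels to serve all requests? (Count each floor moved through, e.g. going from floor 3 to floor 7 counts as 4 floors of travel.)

Start at floor 2 moving down, LOOK stop order: [1, 4, 5, 9]
  2 → 1: |1-2| = 1, total = 1
  1 → 4: |4-1| = 3, total = 4
  4 → 5: |5-4| = 1, total = 5
  5 → 9: |9-5| = 4, total = 9

Answer: 9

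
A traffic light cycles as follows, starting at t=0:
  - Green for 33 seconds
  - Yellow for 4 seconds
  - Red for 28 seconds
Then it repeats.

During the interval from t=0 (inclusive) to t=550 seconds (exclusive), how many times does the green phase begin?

Answer: 9

Derivation:
Cycle = 33+4+28 = 65s
green phase starts at t = k*65 + 0 for k=0,1,2,...
Need k*65+0 < 550 → k < 8.462
k ∈ {0, ..., 8} → 9 starts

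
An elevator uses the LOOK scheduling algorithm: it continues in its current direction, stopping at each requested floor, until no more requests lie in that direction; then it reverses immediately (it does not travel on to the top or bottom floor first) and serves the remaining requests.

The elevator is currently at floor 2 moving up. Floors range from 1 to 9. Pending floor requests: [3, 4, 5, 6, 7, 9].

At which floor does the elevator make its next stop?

Current floor: 2, direction: up
Requests above: [3, 4, 5, 6, 7, 9]
Requests below: []
Moving up and requests lie above → nearest above is min([3, 4, 5, 6, 7, 9]) = 3

Answer: 3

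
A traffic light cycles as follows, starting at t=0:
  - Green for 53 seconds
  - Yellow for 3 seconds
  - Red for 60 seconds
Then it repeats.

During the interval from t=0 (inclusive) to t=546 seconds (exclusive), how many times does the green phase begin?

Answer: 5

Derivation:
Cycle = 53+3+60 = 116s
green phase starts at t = k*116 + 0 for k=0,1,2,...
Need k*116+0 < 546 → k < 4.707
k ∈ {0, ..., 4} → 5 starts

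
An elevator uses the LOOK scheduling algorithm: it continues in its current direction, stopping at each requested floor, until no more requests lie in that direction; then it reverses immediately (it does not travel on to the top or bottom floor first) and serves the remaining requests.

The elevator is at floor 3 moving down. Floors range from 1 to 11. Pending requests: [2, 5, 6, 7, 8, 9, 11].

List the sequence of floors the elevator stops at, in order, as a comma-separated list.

Current: 3, moving DOWN
Serve below first (descending): [2]
Then reverse, serve above (ascending): [5, 6, 7, 8, 9, 11]

Answer: 2, 5, 6, 7, 8, 9, 11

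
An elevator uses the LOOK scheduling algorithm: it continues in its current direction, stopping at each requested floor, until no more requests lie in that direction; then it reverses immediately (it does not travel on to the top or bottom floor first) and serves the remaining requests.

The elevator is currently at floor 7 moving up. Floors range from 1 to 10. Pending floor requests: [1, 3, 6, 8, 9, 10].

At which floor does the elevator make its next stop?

Current floor: 7, direction: up
Requests above: [8, 9, 10]
Requests below: [1, 3, 6]
Moving up and requests lie above → nearest above is min([8, 9, 10]) = 8

Answer: 8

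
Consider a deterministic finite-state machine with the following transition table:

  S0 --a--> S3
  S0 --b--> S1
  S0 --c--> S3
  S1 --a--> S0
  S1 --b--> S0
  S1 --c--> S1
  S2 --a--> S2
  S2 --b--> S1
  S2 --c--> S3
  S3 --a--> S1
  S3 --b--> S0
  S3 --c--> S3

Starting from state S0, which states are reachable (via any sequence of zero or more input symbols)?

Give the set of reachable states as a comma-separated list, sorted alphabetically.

BFS from S0:
  visit S0: S0--a-->S3 (new), S0--b-->S1 (new), S0--c-->S3 (seen)
  visit S3: S3--a-->S1 (seen), S3--b-->S0 (seen), S3--c-->S3 (seen)
  visit S1: S1--a-->S0 (seen), S1--b-->S0 (seen), S1--c-->S1 (seen)

Answer: S0, S1, S3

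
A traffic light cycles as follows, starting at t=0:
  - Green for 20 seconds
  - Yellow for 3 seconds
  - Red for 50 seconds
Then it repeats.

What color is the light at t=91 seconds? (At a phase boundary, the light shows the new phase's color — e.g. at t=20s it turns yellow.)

Cycle length = 20 + 3 + 50 = 73s
t = 91, phase_t = 91 mod 73 = 18
18 < 20 (green end) → GREEN

Answer: green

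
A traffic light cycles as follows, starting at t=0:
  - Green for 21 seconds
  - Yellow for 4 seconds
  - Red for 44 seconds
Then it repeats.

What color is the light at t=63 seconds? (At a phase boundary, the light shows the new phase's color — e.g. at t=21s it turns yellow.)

Cycle length = 21 + 4 + 44 = 69s
t = 63, phase_t = 63 mod 69 = 63
63 >= 25 → RED

Answer: red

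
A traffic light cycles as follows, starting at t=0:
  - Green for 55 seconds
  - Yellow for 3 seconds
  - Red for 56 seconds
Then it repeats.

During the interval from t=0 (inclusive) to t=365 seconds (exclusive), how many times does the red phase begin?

Cycle = 55+3+56 = 114s
red phase starts at t = k*114 + 58 for k=0,1,2,...
Need k*114+58 < 365 → k < 2.693
k ∈ {0, ..., 2} → 3 starts

Answer: 3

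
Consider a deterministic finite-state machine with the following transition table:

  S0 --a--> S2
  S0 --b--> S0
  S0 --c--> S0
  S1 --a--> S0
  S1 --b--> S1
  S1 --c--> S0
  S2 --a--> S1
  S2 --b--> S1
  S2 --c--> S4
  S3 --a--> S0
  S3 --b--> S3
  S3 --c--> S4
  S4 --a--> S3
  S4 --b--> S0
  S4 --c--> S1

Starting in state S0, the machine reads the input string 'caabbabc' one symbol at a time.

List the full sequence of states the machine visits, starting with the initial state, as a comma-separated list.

Answer: S0, S0, S2, S1, S1, S1, S0, S0, S0

Derivation:
Start: S0
  read 'c': S0 --c--> S0
  read 'a': S0 --a--> S2
  read 'a': S2 --a--> S1
  read 'b': S1 --b--> S1
  read 'b': S1 --b--> S1
  read 'a': S1 --a--> S0
  read 'b': S0 --b--> S0
  read 'c': S0 --c--> S0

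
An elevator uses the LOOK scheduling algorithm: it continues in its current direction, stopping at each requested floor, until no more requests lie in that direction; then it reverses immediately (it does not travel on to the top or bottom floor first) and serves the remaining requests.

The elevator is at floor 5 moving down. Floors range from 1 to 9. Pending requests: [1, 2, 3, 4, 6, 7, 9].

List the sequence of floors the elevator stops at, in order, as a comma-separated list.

Current: 5, moving DOWN
Serve below first (descending): [4, 3, 2, 1]
Then reverse, serve above (ascending): [6, 7, 9]

Answer: 4, 3, 2, 1, 6, 7, 9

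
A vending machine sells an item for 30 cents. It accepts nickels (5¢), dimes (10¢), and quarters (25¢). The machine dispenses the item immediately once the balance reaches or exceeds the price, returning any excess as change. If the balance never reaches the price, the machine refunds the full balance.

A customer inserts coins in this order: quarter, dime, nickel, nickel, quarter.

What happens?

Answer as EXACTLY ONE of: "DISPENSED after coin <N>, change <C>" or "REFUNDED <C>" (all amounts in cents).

Answer: DISPENSED after coin 2, change 5

Derivation:
Price: 30¢
Coin 1 (quarter, 25¢): balance = 25¢
Coin 2 (dime, 10¢): balance = 35¢
  → balance >= price → DISPENSE, change = 35 - 30 = 5¢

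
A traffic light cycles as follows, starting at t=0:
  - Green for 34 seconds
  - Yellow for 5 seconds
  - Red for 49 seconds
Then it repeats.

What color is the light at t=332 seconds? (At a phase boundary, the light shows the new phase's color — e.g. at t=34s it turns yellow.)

Answer: red

Derivation:
Cycle length = 34 + 5 + 49 = 88s
t = 332, phase_t = 332 mod 88 = 68
68 >= 39 → RED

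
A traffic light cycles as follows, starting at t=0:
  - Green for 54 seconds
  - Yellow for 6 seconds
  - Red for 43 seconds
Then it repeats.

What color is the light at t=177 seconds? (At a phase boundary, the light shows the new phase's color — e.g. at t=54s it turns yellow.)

Answer: red

Derivation:
Cycle length = 54 + 6 + 43 = 103s
t = 177, phase_t = 177 mod 103 = 74
74 >= 60 → RED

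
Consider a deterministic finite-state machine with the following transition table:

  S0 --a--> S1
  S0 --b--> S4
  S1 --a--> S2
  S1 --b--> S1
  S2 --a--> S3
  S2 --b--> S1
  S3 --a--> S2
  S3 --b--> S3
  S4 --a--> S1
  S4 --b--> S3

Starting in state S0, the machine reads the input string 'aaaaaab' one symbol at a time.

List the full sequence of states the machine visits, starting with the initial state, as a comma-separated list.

Answer: S0, S1, S2, S3, S2, S3, S2, S1

Derivation:
Start: S0
  read 'a': S0 --a--> S1
  read 'a': S1 --a--> S2
  read 'a': S2 --a--> S3
  read 'a': S3 --a--> S2
  read 'a': S2 --a--> S3
  read 'a': S3 --a--> S2
  read 'b': S2 --b--> S1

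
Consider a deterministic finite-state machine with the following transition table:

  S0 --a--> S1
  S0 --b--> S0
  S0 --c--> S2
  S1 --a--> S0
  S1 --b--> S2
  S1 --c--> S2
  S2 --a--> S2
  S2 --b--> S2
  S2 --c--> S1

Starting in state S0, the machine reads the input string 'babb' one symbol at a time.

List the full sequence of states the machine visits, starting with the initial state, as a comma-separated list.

Answer: S0, S0, S1, S2, S2

Derivation:
Start: S0
  read 'b': S0 --b--> S0
  read 'a': S0 --a--> S1
  read 'b': S1 --b--> S2
  read 'b': S2 --b--> S2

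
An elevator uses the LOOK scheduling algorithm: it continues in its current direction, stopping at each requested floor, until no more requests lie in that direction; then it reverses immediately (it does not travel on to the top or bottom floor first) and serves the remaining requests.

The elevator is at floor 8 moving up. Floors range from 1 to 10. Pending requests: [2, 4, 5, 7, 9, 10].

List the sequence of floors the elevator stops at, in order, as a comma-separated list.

Answer: 9, 10, 7, 5, 4, 2

Derivation:
Current: 8, moving UP
Serve above first (ascending): [9, 10]
Then reverse, serve below (descending): [7, 5, 4, 2]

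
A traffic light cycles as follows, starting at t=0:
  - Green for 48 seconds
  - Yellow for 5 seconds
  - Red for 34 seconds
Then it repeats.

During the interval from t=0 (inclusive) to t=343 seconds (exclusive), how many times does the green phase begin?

Cycle = 48+5+34 = 87s
green phase starts at t = k*87 + 0 for k=0,1,2,...
Need k*87+0 < 343 → k < 3.943
k ∈ {0, ..., 3} → 4 starts

Answer: 4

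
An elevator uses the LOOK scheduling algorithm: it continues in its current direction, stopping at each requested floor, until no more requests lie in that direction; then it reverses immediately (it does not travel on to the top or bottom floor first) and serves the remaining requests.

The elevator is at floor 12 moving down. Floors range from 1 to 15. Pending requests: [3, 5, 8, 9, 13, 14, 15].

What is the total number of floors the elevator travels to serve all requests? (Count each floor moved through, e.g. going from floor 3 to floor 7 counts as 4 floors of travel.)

Start at floor 12 moving down, LOOK stop order: [9, 8, 5, 3, 13, 14, 15]
  12 → 9: |9-12| = 3, total = 3
  9 → 8: |8-9| = 1, total = 4
  8 → 5: |5-8| = 3, total = 7
  5 → 3: |3-5| = 2, total = 9
  3 → 13: |13-3| = 10, total = 19
  13 → 14: |14-13| = 1, total = 20
  14 → 15: |15-14| = 1, total = 21

Answer: 21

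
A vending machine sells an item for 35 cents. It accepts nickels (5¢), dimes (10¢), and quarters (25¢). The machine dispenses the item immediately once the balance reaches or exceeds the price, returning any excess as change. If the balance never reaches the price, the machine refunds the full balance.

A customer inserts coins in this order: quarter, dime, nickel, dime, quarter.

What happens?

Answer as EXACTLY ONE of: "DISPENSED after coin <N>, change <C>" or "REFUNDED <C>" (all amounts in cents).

Price: 35¢
Coin 1 (quarter, 25¢): balance = 25¢
Coin 2 (dime, 10¢): balance = 35¢
  → balance >= price → DISPENSE, change = 35 - 35 = 0¢

Answer: DISPENSED after coin 2, change 0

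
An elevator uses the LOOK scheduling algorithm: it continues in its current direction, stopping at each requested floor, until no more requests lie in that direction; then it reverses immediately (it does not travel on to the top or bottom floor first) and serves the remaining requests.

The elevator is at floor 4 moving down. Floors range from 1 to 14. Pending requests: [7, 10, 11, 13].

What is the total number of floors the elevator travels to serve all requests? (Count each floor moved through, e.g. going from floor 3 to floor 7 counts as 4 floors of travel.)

Start at floor 4 moving down, LOOK stop order: [7, 10, 11, 13]
  4 → 7: |7-4| = 3, total = 3
  7 → 10: |10-7| = 3, total = 6
  10 → 11: |11-10| = 1, total = 7
  11 → 13: |13-11| = 2, total = 9

Answer: 9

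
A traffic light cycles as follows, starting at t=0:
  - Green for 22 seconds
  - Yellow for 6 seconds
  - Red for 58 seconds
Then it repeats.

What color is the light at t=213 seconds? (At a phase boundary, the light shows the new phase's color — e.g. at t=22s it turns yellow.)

Answer: red

Derivation:
Cycle length = 22 + 6 + 58 = 86s
t = 213, phase_t = 213 mod 86 = 41
41 >= 28 → RED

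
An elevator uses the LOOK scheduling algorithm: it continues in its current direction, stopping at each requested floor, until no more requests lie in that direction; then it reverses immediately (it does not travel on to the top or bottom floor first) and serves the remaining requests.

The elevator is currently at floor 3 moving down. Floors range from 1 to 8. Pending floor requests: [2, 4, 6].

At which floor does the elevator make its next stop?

Current floor: 3, direction: down
Requests above: [4, 6]
Requests below: [2]
Moving down and requests lie below → nearest below is max([2]) = 2

Answer: 2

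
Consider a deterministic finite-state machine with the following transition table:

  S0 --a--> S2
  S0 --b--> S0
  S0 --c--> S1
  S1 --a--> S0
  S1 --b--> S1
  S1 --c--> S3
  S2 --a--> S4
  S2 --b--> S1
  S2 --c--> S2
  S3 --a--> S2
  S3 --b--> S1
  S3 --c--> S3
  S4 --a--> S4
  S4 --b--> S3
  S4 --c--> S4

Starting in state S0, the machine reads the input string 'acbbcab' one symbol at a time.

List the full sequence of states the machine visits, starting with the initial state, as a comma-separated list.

Start: S0
  read 'a': S0 --a--> S2
  read 'c': S2 --c--> S2
  read 'b': S2 --b--> S1
  read 'b': S1 --b--> S1
  read 'c': S1 --c--> S3
  read 'a': S3 --a--> S2
  read 'b': S2 --b--> S1

Answer: S0, S2, S2, S1, S1, S3, S2, S1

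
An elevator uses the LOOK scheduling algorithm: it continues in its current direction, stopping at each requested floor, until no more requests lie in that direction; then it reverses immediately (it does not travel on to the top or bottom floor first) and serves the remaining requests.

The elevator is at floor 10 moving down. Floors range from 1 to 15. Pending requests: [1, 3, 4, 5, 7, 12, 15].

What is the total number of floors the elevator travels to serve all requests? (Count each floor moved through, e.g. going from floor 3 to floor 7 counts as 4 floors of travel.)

Start at floor 10 moving down, LOOK stop order: [7, 5, 4, 3, 1, 12, 15]
  10 → 7: |7-10| = 3, total = 3
  7 → 5: |5-7| = 2, total = 5
  5 → 4: |4-5| = 1, total = 6
  4 → 3: |3-4| = 1, total = 7
  3 → 1: |1-3| = 2, total = 9
  1 → 12: |12-1| = 11, total = 20
  12 → 15: |15-12| = 3, total = 23

Answer: 23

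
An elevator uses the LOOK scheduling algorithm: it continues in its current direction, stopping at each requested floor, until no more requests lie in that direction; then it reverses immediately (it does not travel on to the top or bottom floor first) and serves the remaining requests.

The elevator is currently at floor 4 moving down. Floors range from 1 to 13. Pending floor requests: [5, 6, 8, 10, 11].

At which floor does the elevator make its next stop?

Answer: 5

Derivation:
Current floor: 4, direction: down
Requests above: [5, 6, 8, 10, 11]
Requests below: []
Moving down but no requests below → reverse; nearest above is min([5, 6, 8, 10, 11]) = 5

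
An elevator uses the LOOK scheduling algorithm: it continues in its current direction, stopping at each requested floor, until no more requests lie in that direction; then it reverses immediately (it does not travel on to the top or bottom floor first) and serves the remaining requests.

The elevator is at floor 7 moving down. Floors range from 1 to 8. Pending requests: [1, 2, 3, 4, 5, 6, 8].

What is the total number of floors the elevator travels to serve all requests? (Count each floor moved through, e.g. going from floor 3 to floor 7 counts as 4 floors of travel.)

Start at floor 7 moving down, LOOK stop order: [6, 5, 4, 3, 2, 1, 8]
  7 → 6: |6-7| = 1, total = 1
  6 → 5: |5-6| = 1, total = 2
  5 → 4: |4-5| = 1, total = 3
  4 → 3: |3-4| = 1, total = 4
  3 → 2: |2-3| = 1, total = 5
  2 → 1: |1-2| = 1, total = 6
  1 → 8: |8-1| = 7, total = 13

Answer: 13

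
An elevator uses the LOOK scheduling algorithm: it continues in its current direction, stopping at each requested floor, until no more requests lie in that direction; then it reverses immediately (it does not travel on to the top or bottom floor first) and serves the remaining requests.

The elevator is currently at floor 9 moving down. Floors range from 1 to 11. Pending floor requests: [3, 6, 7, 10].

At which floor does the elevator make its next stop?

Answer: 7

Derivation:
Current floor: 9, direction: down
Requests above: [10]
Requests below: [3, 6, 7]
Moving down and requests lie below → nearest below is max([3, 6, 7]) = 7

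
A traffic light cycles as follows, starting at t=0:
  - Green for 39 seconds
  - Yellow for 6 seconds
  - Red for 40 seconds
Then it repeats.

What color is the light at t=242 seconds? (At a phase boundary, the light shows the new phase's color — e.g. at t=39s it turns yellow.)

Cycle length = 39 + 6 + 40 = 85s
t = 242, phase_t = 242 mod 85 = 72
72 >= 45 → RED

Answer: red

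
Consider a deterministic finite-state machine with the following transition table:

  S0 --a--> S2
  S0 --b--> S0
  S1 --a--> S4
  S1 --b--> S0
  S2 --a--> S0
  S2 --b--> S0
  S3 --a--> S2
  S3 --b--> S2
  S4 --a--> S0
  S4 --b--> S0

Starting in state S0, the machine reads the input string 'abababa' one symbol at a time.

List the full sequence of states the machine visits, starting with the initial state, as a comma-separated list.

Start: S0
  read 'a': S0 --a--> S2
  read 'b': S2 --b--> S0
  read 'a': S0 --a--> S2
  read 'b': S2 --b--> S0
  read 'a': S0 --a--> S2
  read 'b': S2 --b--> S0
  read 'a': S0 --a--> S2

Answer: S0, S2, S0, S2, S0, S2, S0, S2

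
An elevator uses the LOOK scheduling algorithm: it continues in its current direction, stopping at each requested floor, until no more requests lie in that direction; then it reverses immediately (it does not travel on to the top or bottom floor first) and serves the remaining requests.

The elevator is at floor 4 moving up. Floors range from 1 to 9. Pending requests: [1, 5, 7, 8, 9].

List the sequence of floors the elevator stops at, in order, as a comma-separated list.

Answer: 5, 7, 8, 9, 1

Derivation:
Current: 4, moving UP
Serve above first (ascending): [5, 7, 8, 9]
Then reverse, serve below (descending): [1]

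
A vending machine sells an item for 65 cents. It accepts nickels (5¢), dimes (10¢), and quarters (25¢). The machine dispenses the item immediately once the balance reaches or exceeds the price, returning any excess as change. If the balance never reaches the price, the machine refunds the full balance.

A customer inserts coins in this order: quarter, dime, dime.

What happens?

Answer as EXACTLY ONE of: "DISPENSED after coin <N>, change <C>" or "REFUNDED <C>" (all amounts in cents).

Price: 65¢
Coin 1 (quarter, 25¢): balance = 25¢
Coin 2 (dime, 10¢): balance = 35¢
Coin 3 (dime, 10¢): balance = 45¢
All coins inserted, balance 45¢ < price 65¢ → REFUND 45¢

Answer: REFUNDED 45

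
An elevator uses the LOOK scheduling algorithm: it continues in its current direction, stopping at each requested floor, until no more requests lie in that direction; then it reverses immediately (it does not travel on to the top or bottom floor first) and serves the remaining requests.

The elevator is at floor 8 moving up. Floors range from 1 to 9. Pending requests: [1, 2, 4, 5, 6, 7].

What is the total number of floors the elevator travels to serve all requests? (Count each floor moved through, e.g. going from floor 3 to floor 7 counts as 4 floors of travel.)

Answer: 7

Derivation:
Start at floor 8 moving up, LOOK stop order: [7, 6, 5, 4, 2, 1]
  8 → 7: |7-8| = 1, total = 1
  7 → 6: |6-7| = 1, total = 2
  6 → 5: |5-6| = 1, total = 3
  5 → 4: |4-5| = 1, total = 4
  4 → 2: |2-4| = 2, total = 6
  2 → 1: |1-2| = 1, total = 7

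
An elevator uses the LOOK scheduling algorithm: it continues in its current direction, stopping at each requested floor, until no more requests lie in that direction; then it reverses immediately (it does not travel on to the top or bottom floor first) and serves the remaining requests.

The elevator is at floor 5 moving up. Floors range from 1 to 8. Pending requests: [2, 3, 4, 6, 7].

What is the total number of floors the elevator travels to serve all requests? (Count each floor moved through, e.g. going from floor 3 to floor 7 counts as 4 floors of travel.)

Answer: 7

Derivation:
Start at floor 5 moving up, LOOK stop order: [6, 7, 4, 3, 2]
  5 → 6: |6-5| = 1, total = 1
  6 → 7: |7-6| = 1, total = 2
  7 → 4: |4-7| = 3, total = 5
  4 → 3: |3-4| = 1, total = 6
  3 → 2: |2-3| = 1, total = 7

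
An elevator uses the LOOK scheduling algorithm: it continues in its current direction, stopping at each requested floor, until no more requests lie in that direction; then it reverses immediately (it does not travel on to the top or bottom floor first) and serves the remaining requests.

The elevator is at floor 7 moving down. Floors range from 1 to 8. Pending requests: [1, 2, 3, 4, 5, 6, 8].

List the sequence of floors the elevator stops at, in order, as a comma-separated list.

Current: 7, moving DOWN
Serve below first (descending): [6, 5, 4, 3, 2, 1]
Then reverse, serve above (ascending): [8]

Answer: 6, 5, 4, 3, 2, 1, 8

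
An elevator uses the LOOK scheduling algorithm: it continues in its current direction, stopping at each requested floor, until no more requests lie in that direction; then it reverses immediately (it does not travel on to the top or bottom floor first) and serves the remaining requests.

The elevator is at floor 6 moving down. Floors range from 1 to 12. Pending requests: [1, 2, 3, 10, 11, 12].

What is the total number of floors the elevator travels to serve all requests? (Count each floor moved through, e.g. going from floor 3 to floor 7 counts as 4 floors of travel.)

Start at floor 6 moving down, LOOK stop order: [3, 2, 1, 10, 11, 12]
  6 → 3: |3-6| = 3, total = 3
  3 → 2: |2-3| = 1, total = 4
  2 → 1: |1-2| = 1, total = 5
  1 → 10: |10-1| = 9, total = 14
  10 → 11: |11-10| = 1, total = 15
  11 → 12: |12-11| = 1, total = 16

Answer: 16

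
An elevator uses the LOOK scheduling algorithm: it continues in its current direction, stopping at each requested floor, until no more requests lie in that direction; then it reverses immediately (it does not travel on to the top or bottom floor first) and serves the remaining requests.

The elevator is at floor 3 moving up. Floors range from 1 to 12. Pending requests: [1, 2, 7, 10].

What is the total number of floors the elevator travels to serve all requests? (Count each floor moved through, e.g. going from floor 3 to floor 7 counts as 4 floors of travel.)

Start at floor 3 moving up, LOOK stop order: [7, 10, 2, 1]
  3 → 7: |7-3| = 4, total = 4
  7 → 10: |10-7| = 3, total = 7
  10 → 2: |2-10| = 8, total = 15
  2 → 1: |1-2| = 1, total = 16

Answer: 16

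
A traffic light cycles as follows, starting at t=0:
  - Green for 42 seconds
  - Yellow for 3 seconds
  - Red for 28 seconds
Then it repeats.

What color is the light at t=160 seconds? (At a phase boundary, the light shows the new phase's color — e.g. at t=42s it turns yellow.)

Cycle length = 42 + 3 + 28 = 73s
t = 160, phase_t = 160 mod 73 = 14
14 < 42 (green end) → GREEN

Answer: green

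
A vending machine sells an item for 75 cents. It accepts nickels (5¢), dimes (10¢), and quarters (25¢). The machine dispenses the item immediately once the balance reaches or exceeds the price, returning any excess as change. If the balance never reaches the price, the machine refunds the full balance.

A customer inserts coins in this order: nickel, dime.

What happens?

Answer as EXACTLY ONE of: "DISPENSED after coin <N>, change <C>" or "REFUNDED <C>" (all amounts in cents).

Answer: REFUNDED 15

Derivation:
Price: 75¢
Coin 1 (nickel, 5¢): balance = 5¢
Coin 2 (dime, 10¢): balance = 15¢
All coins inserted, balance 15¢ < price 75¢ → REFUND 15¢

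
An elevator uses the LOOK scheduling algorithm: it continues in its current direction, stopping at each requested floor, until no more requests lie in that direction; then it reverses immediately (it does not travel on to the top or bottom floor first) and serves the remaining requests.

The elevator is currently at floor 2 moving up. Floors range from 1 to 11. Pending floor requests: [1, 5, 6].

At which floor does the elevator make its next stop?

Current floor: 2, direction: up
Requests above: [5, 6]
Requests below: [1]
Moving up and requests lie above → nearest above is min([5, 6]) = 5

Answer: 5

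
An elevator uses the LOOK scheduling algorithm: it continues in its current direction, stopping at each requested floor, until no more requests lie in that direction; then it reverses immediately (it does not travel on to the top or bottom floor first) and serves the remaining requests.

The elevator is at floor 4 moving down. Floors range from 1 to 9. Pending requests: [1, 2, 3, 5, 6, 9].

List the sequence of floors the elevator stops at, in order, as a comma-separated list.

Answer: 3, 2, 1, 5, 6, 9

Derivation:
Current: 4, moving DOWN
Serve below first (descending): [3, 2, 1]
Then reverse, serve above (ascending): [5, 6, 9]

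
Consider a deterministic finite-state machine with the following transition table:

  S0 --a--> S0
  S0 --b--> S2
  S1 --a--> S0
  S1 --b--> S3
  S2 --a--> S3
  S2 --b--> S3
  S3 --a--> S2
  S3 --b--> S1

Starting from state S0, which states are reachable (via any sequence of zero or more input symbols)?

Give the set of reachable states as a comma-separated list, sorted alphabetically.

Answer: S0, S1, S2, S3

Derivation:
BFS from S0:
  visit S0: S0--a-->S0 (seen), S0--b-->S2 (new)
  visit S2: S2--a-->S3 (new), S2--b-->S3 (seen)
  visit S3: S3--a-->S2 (seen), S3--b-->S1 (new)
  visit S1: S1--a-->S0 (seen), S1--b-->S3 (seen)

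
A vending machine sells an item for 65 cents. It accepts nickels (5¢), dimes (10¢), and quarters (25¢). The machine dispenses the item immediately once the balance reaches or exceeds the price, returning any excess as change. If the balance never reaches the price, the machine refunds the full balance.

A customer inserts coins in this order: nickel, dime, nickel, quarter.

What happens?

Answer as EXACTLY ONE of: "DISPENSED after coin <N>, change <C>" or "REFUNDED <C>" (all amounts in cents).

Price: 65¢
Coin 1 (nickel, 5¢): balance = 5¢
Coin 2 (dime, 10¢): balance = 15¢
Coin 3 (nickel, 5¢): balance = 20¢
Coin 4 (quarter, 25¢): balance = 45¢
All coins inserted, balance 45¢ < price 65¢ → REFUND 45¢

Answer: REFUNDED 45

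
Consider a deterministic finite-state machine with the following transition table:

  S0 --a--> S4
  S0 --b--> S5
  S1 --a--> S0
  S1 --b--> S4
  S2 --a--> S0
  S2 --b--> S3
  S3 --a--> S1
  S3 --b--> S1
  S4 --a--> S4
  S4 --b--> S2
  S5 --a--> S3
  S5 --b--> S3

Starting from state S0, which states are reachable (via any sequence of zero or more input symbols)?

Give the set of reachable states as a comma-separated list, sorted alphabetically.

Answer: S0, S1, S2, S3, S4, S5

Derivation:
BFS from S0:
  visit S0: S0--a-->S4 (new), S0--b-->S5 (new)
  visit S4: S4--a-->S4 (seen), S4--b-->S2 (new)
  visit S5: S5--a-->S3 (new), S5--b-->S3 (seen)
  visit S2: S2--a-->S0 (seen), S2--b-->S3 (seen)
  visit S3: S3--a-->S1 (new), S3--b-->S1 (seen)
  visit S1: S1--a-->S0 (seen), S1--b-->S4 (seen)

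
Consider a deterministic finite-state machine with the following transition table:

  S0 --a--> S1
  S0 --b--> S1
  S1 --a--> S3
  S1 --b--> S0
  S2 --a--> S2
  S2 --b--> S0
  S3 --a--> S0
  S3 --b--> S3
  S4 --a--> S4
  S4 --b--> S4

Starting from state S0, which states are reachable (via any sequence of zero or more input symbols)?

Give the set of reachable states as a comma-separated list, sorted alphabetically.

BFS from S0:
  visit S0: S0--a-->S1 (new), S0--b-->S1 (seen)
  visit S1: S1--a-->S3 (new), S1--b-->S0 (seen)
  visit S3: S3--a-->S0 (seen), S3--b-->S3 (seen)

Answer: S0, S1, S3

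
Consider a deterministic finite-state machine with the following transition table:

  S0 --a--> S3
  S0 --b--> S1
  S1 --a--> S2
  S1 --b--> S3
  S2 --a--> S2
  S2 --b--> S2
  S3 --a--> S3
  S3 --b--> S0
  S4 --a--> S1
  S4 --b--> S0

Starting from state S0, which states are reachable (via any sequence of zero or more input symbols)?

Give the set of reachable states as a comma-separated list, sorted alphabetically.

BFS from S0:
  visit S0: S0--a-->S3 (new), S0--b-->S1 (new)
  visit S3: S3--a-->S3 (seen), S3--b-->S0 (seen)
  visit S1: S1--a-->S2 (new), S1--b-->S3 (seen)
  visit S2: S2--a-->S2 (seen), S2--b-->S2 (seen)

Answer: S0, S1, S2, S3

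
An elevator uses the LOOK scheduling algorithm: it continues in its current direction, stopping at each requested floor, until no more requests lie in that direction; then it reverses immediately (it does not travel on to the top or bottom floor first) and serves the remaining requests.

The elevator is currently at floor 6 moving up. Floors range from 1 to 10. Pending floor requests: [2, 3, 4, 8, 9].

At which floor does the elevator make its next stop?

Current floor: 6, direction: up
Requests above: [8, 9]
Requests below: [2, 3, 4]
Moving up and requests lie above → nearest above is min([8, 9]) = 8

Answer: 8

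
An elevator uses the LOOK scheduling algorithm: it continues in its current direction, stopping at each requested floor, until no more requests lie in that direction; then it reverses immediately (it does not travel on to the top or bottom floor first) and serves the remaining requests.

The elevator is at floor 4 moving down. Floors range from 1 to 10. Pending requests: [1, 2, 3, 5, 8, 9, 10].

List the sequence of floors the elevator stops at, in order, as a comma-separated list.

Answer: 3, 2, 1, 5, 8, 9, 10

Derivation:
Current: 4, moving DOWN
Serve below first (descending): [3, 2, 1]
Then reverse, serve above (ascending): [5, 8, 9, 10]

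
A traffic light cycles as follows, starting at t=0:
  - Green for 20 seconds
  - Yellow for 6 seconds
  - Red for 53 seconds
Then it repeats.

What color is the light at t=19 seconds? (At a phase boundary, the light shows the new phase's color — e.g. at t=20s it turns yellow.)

Answer: green

Derivation:
Cycle length = 20 + 6 + 53 = 79s
t = 19, phase_t = 19 mod 79 = 19
19 < 20 (green end) → GREEN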